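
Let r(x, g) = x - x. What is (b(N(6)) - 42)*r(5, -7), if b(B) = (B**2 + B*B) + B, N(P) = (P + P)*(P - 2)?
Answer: 0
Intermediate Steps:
N(P) = 2*P*(-2 + P) (N(P) = (2*P)*(-2 + P) = 2*P*(-2 + P))
r(x, g) = 0
b(B) = B + 2*B**2 (b(B) = (B**2 + B**2) + B = 2*B**2 + B = B + 2*B**2)
(b(N(6)) - 42)*r(5, -7) = ((2*6*(-2 + 6))*(1 + 2*(2*6*(-2 + 6))) - 42)*0 = ((2*6*4)*(1 + 2*(2*6*4)) - 42)*0 = (48*(1 + 2*48) - 42)*0 = (48*(1 + 96) - 42)*0 = (48*97 - 42)*0 = (4656 - 42)*0 = 4614*0 = 0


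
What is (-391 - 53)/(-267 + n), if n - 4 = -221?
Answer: 111/121 ≈ 0.91736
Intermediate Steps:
n = -217 (n = 4 - 221 = -217)
(-391 - 53)/(-267 + n) = (-391 - 53)/(-267 - 217) = -444/(-484) = -444*(-1/484) = 111/121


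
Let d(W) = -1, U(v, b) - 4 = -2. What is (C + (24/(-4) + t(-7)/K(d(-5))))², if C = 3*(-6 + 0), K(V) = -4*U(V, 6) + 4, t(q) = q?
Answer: 7921/16 ≈ 495.06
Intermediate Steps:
U(v, b) = 2 (U(v, b) = 4 - 2 = 2)
K(V) = -4 (K(V) = -4*2 + 4 = -8 + 4 = -4)
C = -18 (C = 3*(-6) = -18)
(C + (24/(-4) + t(-7)/K(d(-5))))² = (-18 + (24/(-4) - 7/(-4)))² = (-18 + (24*(-¼) - 7*(-¼)))² = (-18 + (-6 + 7/4))² = (-18 - 17/4)² = (-89/4)² = 7921/16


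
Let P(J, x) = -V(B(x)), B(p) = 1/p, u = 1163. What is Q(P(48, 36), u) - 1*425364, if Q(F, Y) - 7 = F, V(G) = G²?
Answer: -551262673/1296 ≈ -4.2536e+5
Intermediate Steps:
B(p) = 1/p
P(J, x) = -1/x² (P(J, x) = -(1/x)² = -1/x²)
Q(F, Y) = 7 + F
Q(P(48, 36), u) - 1*425364 = (7 - 1/36²) - 1*425364 = (7 - 1*1/1296) - 425364 = (7 - 1/1296) - 425364 = 9071/1296 - 425364 = -551262673/1296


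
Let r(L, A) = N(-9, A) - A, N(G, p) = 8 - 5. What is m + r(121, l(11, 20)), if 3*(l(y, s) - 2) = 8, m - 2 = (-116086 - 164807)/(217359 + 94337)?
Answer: -530983/935088 ≈ -0.56784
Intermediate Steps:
N(G, p) = 3
m = 342499/311696 (m = 2 + (-116086 - 164807)/(217359 + 94337) = 2 - 280893/311696 = 342499/311696 ≈ 1.0988)
l(y, s) = 14/3 (l(y, s) = 2 + (1/3)*8 = 2 + 8/3 = 14/3)
r(L, A) = 3 - A
m + r(121, l(11, 20)) = 342499/311696 + (3 - 1*14/3) = 342499/311696 + (3 - 14/3) = 342499/311696 - 5/3 = -530983/935088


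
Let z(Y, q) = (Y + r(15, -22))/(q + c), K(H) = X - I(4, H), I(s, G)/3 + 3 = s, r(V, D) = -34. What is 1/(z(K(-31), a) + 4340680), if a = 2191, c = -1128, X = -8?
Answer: 1063/4614142795 ≈ 2.3038e-7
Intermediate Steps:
I(s, G) = -9 + 3*s
K(H) = -11 (K(H) = -8 - (-9 + 3*4) = -8 - (-9 + 12) = -8 - 1*3 = -8 - 3 = -11)
z(Y, q) = (-34 + Y)/(-1128 + q) (z(Y, q) = (Y - 34)/(q - 1128) = (-34 + Y)/(-1128 + q))
1/(z(K(-31), a) + 4340680) = 1/((-34 - 11)/(-1128 + 2191) + 4340680) = 1/(-45/1063 + 4340680) = 1/(4614142795/1063) = 1063/4614142795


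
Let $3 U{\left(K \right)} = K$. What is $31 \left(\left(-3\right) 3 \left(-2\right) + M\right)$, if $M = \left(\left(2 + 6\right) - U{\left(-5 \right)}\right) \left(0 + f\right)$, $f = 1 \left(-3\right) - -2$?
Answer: $\frac{775}{3} \approx 258.33$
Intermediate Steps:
$U{\left(K \right)} = \frac{K}{3}$
$f = -1$ ($f = -3 + 2 = -1$)
$M = - \frac{29}{3}$ ($M = \left(\left(2 + 6\right) - \frac{1}{3} \left(-5\right)\right) \left(0 - 1\right) = \left(8 - - \frac{5}{3}\right) \left(-1\right) = \left(8 + \frac{5}{3}\right) \left(-1\right) = \frac{29}{3} \left(-1\right) = - \frac{29}{3} \approx -9.6667$)
$31 \left(\left(-3\right) 3 \left(-2\right) + M\right) = 31 \left(\left(-3\right) 3 \left(-2\right) - \frac{29}{3}\right) = 31 \left(\left(-9\right) \left(-2\right) - \frac{29}{3}\right) = 31 \left(18 - \frac{29}{3}\right) = 31 \cdot \frac{25}{3} = \frac{775}{3}$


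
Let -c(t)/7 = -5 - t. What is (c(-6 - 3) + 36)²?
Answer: 64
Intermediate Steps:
c(t) = 35 + 7*t (c(t) = -7*(-5 - t) = 35 + 7*t)
(c(-6 - 3) + 36)² = ((35 + 7*(-6 - 3)) + 36)² = ((35 + 7*(-9)) + 36)² = ((35 - 63) + 36)² = (-28 + 36)² = 8² = 64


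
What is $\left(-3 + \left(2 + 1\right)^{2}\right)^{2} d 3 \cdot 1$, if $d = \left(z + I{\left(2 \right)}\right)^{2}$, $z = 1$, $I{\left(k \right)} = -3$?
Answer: $432$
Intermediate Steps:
$d = 4$ ($d = \left(1 - 3\right)^{2} = \left(-2\right)^{2} = 4$)
$\left(-3 + \left(2 + 1\right)^{2}\right)^{2} d 3 \cdot 1 = \left(-3 + \left(2 + 1\right)^{2}\right)^{2} \cdot 4 \cdot 3 \cdot 1 = \left(-3 + 3^{2}\right)^{2} \cdot 12 \cdot 1 = \left(-3 + 9\right)^{2} \cdot 12 = 6^{2} \cdot 12 = 36 \cdot 12 = 432$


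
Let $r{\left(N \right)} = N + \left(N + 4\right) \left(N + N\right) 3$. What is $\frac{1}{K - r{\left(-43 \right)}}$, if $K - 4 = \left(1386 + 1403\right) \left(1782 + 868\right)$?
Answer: $\frac{1}{7380835} \approx 1.3549 \cdot 10^{-7}$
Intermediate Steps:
$r{\left(N \right)} = N + 6 N \left(4 + N\right)$ ($r{\left(N \right)} = N + \left(4 + N\right) 2 N 3 = N + 2 N \left(4 + N\right) 3 = N + 6 N \left(4 + N\right)$)
$K = 7390854$ ($K = 4 + \left(1386 + 1403\right) \left(1782 + 868\right) = 4 + 2789 \cdot 2650 = 4 + 7390850 = 7390854$)
$\frac{1}{K - r{\left(-43 \right)}} = \frac{1}{7390854 - - 43 \left(25 + 6 \left(-43\right)\right)} = \frac{1}{7390854 - - 43 \left(25 - 258\right)} = \frac{1}{7390854 - \left(-43\right) \left(-233\right)} = \frac{1}{7390854 - 10019} = \frac{1}{7380835}$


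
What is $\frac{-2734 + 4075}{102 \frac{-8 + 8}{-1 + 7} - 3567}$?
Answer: $- \frac{447}{1189} \approx -0.37595$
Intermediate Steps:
$\frac{-2734 + 4075}{102 \frac{-8 + 8}{-1 + 7} - 3567} = \frac{1341}{102 \cdot \frac{0}{6} - 3567} = \frac{1341}{102 \cdot 0 \cdot \frac{1}{6} - 3567} = \frac{1341}{102 \cdot 0 - 3567} = \frac{1341}{0 - 3567} = \frac{1341}{-3567} = 1341 \left(- \frac{1}{3567}\right) = - \frac{447}{1189}$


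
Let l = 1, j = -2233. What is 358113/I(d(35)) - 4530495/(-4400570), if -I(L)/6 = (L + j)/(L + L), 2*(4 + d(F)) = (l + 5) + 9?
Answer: 15091039051/80090374 ≈ 188.43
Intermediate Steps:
d(F) = 7/2 (d(F) = -4 + ((1 + 5) + 9)/2 = -4 + (6 + 9)/2 = -4 + (½)*15 = -4 + 15/2 = 7/2)
I(L) = -3*(-2233 + L)/L (I(L) = -6*(L - 2233)/(L + L) = -6*(-2233 + L)/(2*L) = -6*(-2233 + L)*1/(2*L) = -3*(-2233 + L)/L)
358113/I(d(35)) - 4530495/(-4400570) = 358113/(-3 + 6699/(7/2)) - 4530495/(-4400570) = 358113/(-3 + 6699*(2/7)) - 4530495*(-1/4400570) = 358113/(-3 + 1914) + 906099/880114 = 358113/1911 + 906099/880114 = 358113*(1/1911) + 906099/880114 = 17053/91 + 906099/880114 = 15091039051/80090374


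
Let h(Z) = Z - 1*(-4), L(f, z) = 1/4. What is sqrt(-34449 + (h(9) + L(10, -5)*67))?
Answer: 61*I*sqrt(37)/2 ≈ 185.52*I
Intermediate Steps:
L(f, z) = 1/4
h(Z) = 4 + Z (h(Z) = Z + 4 = 4 + Z)
sqrt(-34449 + (h(9) + L(10, -5)*67)) = sqrt(-34449 + ((4 + 9) + (1/4)*67)) = sqrt(-34449 + (13 + 67/4)) = sqrt(-34449 + 119/4) = sqrt(-137677/4) = 61*I*sqrt(37)/2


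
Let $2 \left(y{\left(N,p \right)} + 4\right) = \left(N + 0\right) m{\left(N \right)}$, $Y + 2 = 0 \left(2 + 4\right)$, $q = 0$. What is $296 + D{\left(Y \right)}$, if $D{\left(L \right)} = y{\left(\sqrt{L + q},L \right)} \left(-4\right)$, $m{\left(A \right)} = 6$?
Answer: $312 - 12 i \sqrt{2} \approx 312.0 - 16.971 i$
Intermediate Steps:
$Y = -2$ ($Y = -2 + 0 \left(2 + 4\right) = -2 + 0 \cdot 6 = -2 + 0 = -2$)
$y{\left(N,p \right)} = -4 + 3 N$ ($y{\left(N,p \right)} = -4 + \frac{\left(N + 0\right) 6}{2} = -4 + \frac{N 6}{2} = -4 + \frac{6 N}{2} = -4 + 3 N$)
$D{\left(L \right)} = 16 - 12 \sqrt{L}$ ($D{\left(L \right)} = \left(-4 + 3 \sqrt{L + 0}\right) \left(-4\right) = \left(-4 + 3 \sqrt{L}\right) \left(-4\right) = 16 - 12 \sqrt{L}$)
$296 + D{\left(Y \right)} = 296 + \left(16 - 12 \sqrt{-2}\right) = 296 + \left(16 - 12 i \sqrt{2}\right) = 312 - 12 i \sqrt{2}$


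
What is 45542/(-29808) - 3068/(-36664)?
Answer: -98643809/68305032 ≈ -1.4442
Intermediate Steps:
45542/(-29808) - 3068/(-36664) = 45542*(-1/29808) - 3068*(-1/36664) = -22771/14904 + 767/9166 = -98643809/68305032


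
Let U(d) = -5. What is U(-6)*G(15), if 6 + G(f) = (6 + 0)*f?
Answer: -420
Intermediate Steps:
G(f) = -6 + 6*f (G(f) = -6 + (6 + 0)*f = -6 + 6*f)
U(-6)*G(15) = -5*(-6 + 6*15) = -5*(-6 + 90) = -5*84 = -420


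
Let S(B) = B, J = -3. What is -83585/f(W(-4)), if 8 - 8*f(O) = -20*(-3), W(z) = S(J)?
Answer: 167170/13 ≈ 12859.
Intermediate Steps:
W(z) = -3
f(O) = -13/2 (f(O) = 1 - (-5)*(-3)/2 = 1 - 1/8*60 = 1 - 15/2 = -13/2)
-83585/f(W(-4)) = -83585/(-13/2) = -83585*(-2/13) = 167170/13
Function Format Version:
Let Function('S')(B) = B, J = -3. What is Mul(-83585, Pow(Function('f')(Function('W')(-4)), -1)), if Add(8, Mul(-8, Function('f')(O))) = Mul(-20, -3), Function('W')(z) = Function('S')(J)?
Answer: Rational(167170, 13) ≈ 12859.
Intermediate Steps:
Function('W')(z) = -3
Function('f')(O) = Rational(-13, 2) (Function('f')(O) = Add(1, Mul(Rational(-1, 8), Mul(-20, -3))) = Add(1, Mul(Rational(-1, 8), 60)) = Add(1, Rational(-15, 2)) = Rational(-13, 2))
Mul(-83585, Pow(Function('f')(Function('W')(-4)), -1)) = Mul(-83585, Pow(Rational(-13, 2), -1)) = Mul(-83585, Rational(-2, 13)) = Rational(167170, 13)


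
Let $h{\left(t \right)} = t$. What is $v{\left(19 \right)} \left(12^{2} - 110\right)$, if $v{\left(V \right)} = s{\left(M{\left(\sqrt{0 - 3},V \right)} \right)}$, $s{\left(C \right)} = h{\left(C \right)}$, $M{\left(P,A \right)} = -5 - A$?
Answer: $-816$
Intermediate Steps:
$s{\left(C \right)} = C$
$v{\left(V \right)} = -5 - V$
$v{\left(19 \right)} \left(12^{2} - 110\right) = \left(-5 - 19\right) \left(12^{2} - 110\right) = \left(-5 - 19\right) \left(144 - 110\right) = \left(-24\right) 34 = -816$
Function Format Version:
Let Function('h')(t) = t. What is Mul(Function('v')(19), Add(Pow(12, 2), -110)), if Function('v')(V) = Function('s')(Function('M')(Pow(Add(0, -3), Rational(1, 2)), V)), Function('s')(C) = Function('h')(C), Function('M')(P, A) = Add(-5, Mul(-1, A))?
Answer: -816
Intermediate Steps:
Function('s')(C) = C
Function('v')(V) = Add(-5, Mul(-1, V))
Mul(Function('v')(19), Add(Pow(12, 2), -110)) = Mul(Add(-5, Mul(-1, 19)), Add(Pow(12, 2), -110)) = Mul(Add(-5, -19), Add(144, -110)) = Mul(-24, 34) = -816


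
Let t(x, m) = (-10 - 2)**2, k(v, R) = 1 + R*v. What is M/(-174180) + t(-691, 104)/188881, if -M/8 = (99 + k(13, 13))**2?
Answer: 27341506562/8224823145 ≈ 3.3243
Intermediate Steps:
t(x, m) = 144 (t(x, m) = (-12)**2 = 144)
M = -578888 (M = -8*(99 + (1 + 13*13))**2 = -8*(99 + (1 + 169))**2 = -8*(99 + 170)**2 = -8*269**2 = -8*72361 = -578888)
M/(-174180) + t(-691, 104)/188881 = -578888/(-174180) + 144/188881 = -578888*(-1/174180) + 144*(1/188881) = 144722/43545 + 144/188881 = 27341506562/8224823145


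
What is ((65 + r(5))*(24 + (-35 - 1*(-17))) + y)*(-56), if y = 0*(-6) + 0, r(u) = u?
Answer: -23520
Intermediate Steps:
y = 0 (y = 0 + 0 = 0)
((65 + r(5))*(24 + (-35 - 1*(-17))) + y)*(-56) = ((65 + 5)*(24 + (-35 - 1*(-17))) + 0)*(-56) = (70*(24 + (-35 + 17)) + 0)*(-56) = (70*(24 - 18) + 0)*(-56) = (70*6 + 0)*(-56) = (420 + 0)*(-56) = 420*(-56) = -23520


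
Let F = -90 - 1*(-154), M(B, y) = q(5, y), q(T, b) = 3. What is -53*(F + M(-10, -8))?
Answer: -3551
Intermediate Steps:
M(B, y) = 3
F = 64 (F = -90 + 154 = 64)
-53*(F + M(-10, -8)) = -53*(64 + 3) = -53*67 = -3551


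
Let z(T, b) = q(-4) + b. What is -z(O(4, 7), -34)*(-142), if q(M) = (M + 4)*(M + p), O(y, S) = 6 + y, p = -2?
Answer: -4828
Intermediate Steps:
q(M) = (-2 + M)*(4 + M) (q(M) = (M + 4)*(M - 2) = (4 + M)*(-2 + M) = (-2 + M)*(4 + M))
z(T, b) = b (z(T, b) = (-8 + (-4)² + 2*(-4)) + b = (-8 + 16 - 8) + b = 0 + b = b)
-z(O(4, 7), -34)*(-142) = -1*(-34)*(-142) = 34*(-142) = -4828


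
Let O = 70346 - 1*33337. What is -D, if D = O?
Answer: -37009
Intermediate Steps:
O = 37009 (O = 70346 - 33337 = 37009)
D = 37009
-D = -1*37009 = -37009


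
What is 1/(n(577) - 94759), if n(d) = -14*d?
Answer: -1/102837 ≈ -9.7241e-6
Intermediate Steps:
1/(n(577) - 94759) = 1/(-14*577 - 94759) = 1/(-8078 - 94759) = 1/(-102837) = -1/102837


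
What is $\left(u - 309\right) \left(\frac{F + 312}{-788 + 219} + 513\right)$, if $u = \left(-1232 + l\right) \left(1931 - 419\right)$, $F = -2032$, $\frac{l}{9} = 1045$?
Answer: $\frac{3628303664739}{569} \approx 6.3766 \cdot 10^{9}$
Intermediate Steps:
$l = 9405$ ($l = 9 \cdot 1045 = 9405$)
$u = 12357576$ ($u = \left(-1232 + 9405\right) \left(1931 - 419\right) = 8173 \cdot 1512 = 12357576$)
$\left(u - 309\right) \left(\frac{F + 312}{-788 + 219} + 513\right) = \left(12357576 - 309\right) \left(\frac{-2032 + 312}{-788 + 219} + 513\right) = 12357267 \left(- \frac{1720}{-569} + 513\right) = 12357267 \left(\left(-1720\right) \left(- \frac{1}{569}\right) + 513\right) = 12357267 \left(\frac{1720}{569} + 513\right) = 12357267 \cdot \frac{293617}{569} = \frac{3628303664739}{569}$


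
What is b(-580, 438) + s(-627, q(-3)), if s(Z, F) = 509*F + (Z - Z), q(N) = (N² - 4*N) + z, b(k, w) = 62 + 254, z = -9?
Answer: 6424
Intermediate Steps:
b(k, w) = 316
q(N) = -9 + N² - 4*N (q(N) = (N² - 4*N) - 9 = -9 + N² - 4*N)
s(Z, F) = 509*F (s(Z, F) = 509*F + 0 = 509*F)
b(-580, 438) + s(-627, q(-3)) = 316 + 509*(-9 + (-3)² - 4*(-3)) = 316 + 509*(-9 + 9 + 12) = 316 + 509*12 = 316 + 6108 = 6424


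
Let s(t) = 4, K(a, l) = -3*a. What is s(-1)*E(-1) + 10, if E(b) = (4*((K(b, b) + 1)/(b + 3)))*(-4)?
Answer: -118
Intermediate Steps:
E(b) = -16*(1 - 3*b)/(3 + b) (E(b) = (4*((-3*b + 1)/(b + 3)))*(-4) = (4*((1 - 3*b)/(3 + b)))*(-4) = (4*(1 - 3*b)/(3 + b))*(-4) = -16*(1 - 3*b)/(3 + b))
s(-1)*E(-1) + 10 = 4*(16*(-1 + 3*(-1))/(3 - 1)) + 10 = 4*(16*(-1 - 3)/2) + 10 = 4*(16*(½)*(-4)) + 10 = 4*(-32) + 10 = -128 + 10 = -118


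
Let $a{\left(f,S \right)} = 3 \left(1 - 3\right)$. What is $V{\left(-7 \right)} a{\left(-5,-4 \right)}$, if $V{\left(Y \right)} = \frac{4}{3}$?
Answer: $-8$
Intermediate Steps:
$V{\left(Y \right)} = \frac{4}{3}$ ($V{\left(Y \right)} = 4 \cdot \frac{1}{3} = \frac{4}{3}$)
$a{\left(f,S \right)} = -6$ ($a{\left(f,S \right)} = 3 \left(-2\right) = -6$)
$V{\left(-7 \right)} a{\left(-5,-4 \right)} = \frac{4}{3} \left(-6\right) = -8$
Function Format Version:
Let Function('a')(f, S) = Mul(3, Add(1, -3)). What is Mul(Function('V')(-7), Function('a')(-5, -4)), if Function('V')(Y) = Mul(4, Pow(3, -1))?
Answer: -8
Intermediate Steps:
Function('V')(Y) = Rational(4, 3) (Function('V')(Y) = Mul(4, Rational(1, 3)) = Rational(4, 3))
Function('a')(f, S) = -6 (Function('a')(f, S) = Mul(3, -2) = -6)
Mul(Function('V')(-7), Function('a')(-5, -4)) = Mul(Rational(4, 3), -6) = -8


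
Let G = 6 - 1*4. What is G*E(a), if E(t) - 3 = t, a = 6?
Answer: 18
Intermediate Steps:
E(t) = 3 + t
G = 2 (G = 6 - 4 = 2)
G*E(a) = 2*(3 + 6) = 2*9 = 18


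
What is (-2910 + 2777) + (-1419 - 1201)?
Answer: -2753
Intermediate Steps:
(-2910 + 2777) + (-1419 - 1201) = -133 - 2620 = -2753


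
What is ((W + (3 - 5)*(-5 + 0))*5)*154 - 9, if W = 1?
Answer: 8461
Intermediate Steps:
((W + (3 - 5)*(-5 + 0))*5)*154 - 9 = ((1 + (3 - 5)*(-5 + 0))*5)*154 - 9 = ((1 - 2*(-5))*5)*154 - 9 = ((1 + 10)*5)*154 - 9 = (11*5)*154 - 9 = 55*154 - 9 = 8470 - 9 = 8461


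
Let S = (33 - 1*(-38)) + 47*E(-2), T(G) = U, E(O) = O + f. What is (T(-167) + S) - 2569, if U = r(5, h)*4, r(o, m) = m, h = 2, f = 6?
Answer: -2302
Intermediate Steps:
E(O) = 6 + O (E(O) = O + 6 = 6 + O)
U = 8 (U = 2*4 = 8)
T(G) = 8
S = 259 (S = (33 - 1*(-38)) + 47*(6 - 2) = (33 + 38) + 47*4 = 71 + 188 = 259)
(T(-167) + S) - 2569 = (8 + 259) - 2569 = 267 - 2569 = -2302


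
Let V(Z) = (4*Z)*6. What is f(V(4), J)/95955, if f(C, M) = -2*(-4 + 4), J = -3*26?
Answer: 0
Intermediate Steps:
J = -78
V(Z) = 24*Z
f(C, M) = 0 (f(C, M) = -2*0 = 0)
f(V(4), J)/95955 = 0/95955 = 0*(1/95955) = 0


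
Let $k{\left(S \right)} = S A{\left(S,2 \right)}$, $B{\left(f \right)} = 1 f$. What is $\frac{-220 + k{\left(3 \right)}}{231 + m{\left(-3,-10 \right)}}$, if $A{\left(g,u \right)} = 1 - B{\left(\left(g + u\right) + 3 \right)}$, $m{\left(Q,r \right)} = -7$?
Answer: $- \frac{241}{224} \approx -1.0759$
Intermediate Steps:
$B{\left(f \right)} = f$
$A{\left(g,u \right)} = -2 - g - u$ ($A{\left(g,u \right)} = 1 - \left(\left(g + u\right) + 3\right) = 1 - \left(3 + g + u\right) = -2 - g - u$)
$k{\left(S \right)} = S \left(-4 - S\right)$ ($k{\left(S \right)} = S \left(-2 - S - 2\right) = S \left(-4 - S\right)$)
$\frac{-220 + k{\left(3 \right)}}{231 + m{\left(-3,-10 \right)}} = \frac{-220 - 3 \left(4 + 3\right)}{231 - 7} = \frac{-220 - 3 \cdot 7}{224} = \left(-220 - 21\right) \frac{1}{224} = \left(-241\right) \frac{1}{224} = - \frac{241}{224}$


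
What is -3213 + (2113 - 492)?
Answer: -1592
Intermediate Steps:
-3213 + (2113 - 492) = -3213 + 1621 = -1592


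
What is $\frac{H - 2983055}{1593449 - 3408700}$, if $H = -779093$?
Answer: $\frac{3762148}{1815251} \approx 2.0725$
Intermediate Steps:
$\frac{H - 2983055}{1593449 - 3408700} = \frac{-779093 - 2983055}{1593449 - 3408700} = \frac{-779093 - 2983055}{-1815251} = \left(-779093 - 2983055\right) \left(- \frac{1}{1815251}\right) = \left(-3762148\right) \left(- \frac{1}{1815251}\right) = \frac{3762148}{1815251}$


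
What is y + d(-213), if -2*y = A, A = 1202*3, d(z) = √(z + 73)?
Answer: -1803 + 2*I*√35 ≈ -1803.0 + 11.832*I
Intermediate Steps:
d(z) = √(73 + z)
A = 3606
y = -1803 (y = -½*3606 = -1803)
y + d(-213) = -1803 + √(73 - 213) = -1803 + √(-140) = -1803 + 2*I*√35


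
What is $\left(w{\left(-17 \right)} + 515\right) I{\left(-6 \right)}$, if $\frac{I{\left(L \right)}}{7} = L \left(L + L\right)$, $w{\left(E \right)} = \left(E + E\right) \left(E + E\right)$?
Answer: $842184$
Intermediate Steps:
$w{\left(E \right)} = 4 E^{2}$ ($w{\left(E \right)} = 2 E 2 E = 4 E^{2}$)
$I{\left(L \right)} = 14 L^{2}$ ($I{\left(L \right)} = 7 L \left(L + L\right) = 7 L 2 L = 7 \cdot 2 L^{2} = 14 L^{2}$)
$\left(w{\left(-17 \right)} + 515\right) I{\left(-6 \right)} = \left(4 \left(-17\right)^{2} + 515\right) 14 \left(-6\right)^{2} = \left(4 \cdot 289 + 515\right) 14 \cdot 36 = \left(1156 + 515\right) 504 = 1671 \cdot 504 = 842184$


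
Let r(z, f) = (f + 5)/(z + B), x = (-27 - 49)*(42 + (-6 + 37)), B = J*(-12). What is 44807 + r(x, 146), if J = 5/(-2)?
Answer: 247244875/5518 ≈ 44807.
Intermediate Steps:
J = -5/2 (J = 5*(-1/2) = -5/2 ≈ -2.5000)
B = 30 (B = -5/2*(-12) = 30)
x = -5548 (x = -76*(42 + 31) = -76*73 = -5548)
r(z, f) = (5 + f)/(30 + z) (r(z, f) = (f + 5)/(z + 30) = (5 + f)/(30 + z))
44807 + r(x, 146) = 44807 + (5 + 146)/(30 - 5548) = 44807 + 151/(-5518) = 44807 - 1/5518*151 = 44807 - 151/5518 = 247244875/5518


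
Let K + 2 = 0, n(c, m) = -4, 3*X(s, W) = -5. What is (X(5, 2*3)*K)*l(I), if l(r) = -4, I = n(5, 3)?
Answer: -40/3 ≈ -13.333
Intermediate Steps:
X(s, W) = -5/3 (X(s, W) = (⅓)*(-5) = -5/3)
I = -4
K = -2 (K = -2 + 0 = -2)
(X(5, 2*3)*K)*l(I) = -5/3*(-2)*(-4) = (10/3)*(-4) = -40/3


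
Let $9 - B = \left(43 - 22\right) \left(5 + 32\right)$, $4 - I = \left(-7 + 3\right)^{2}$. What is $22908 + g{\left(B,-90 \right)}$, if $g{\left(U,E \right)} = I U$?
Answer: $32124$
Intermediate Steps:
$I = -12$ ($I = 4 - \left(-7 + 3\right)^{2} = 4 - \left(-4\right)^{2} = 4 - 16 = -12$)
$B = -768$ ($B = 9 - \left(43 - 22\right) \left(5 + 32\right) = 9 - 21 \cdot 37 = 9 - 777 = -768$)
$g{\left(U,E \right)} = - 12 U$
$22908 + g{\left(B,-90 \right)} = 22908 - -9216 = 22908 + 9216 = 32124$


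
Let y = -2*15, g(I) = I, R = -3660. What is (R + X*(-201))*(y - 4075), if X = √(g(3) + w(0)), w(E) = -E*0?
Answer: 15024300 + 825105*√3 ≈ 1.6453e+7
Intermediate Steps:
w(E) = 0
X = √3 (X = √(3 + 0) = √3 ≈ 1.7320)
y = -30
(R + X*(-201))*(y - 4075) = (-3660 + √3*(-201))*(-30 - 4075) = (-3660 - 201*√3)*(-4105) = 15024300 + 825105*√3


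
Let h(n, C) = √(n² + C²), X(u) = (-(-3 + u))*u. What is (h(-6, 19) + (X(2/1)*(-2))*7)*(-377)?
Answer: 10556 - 377*√397 ≈ 3044.3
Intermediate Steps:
X(u) = u*(3 - u) (X(u) = (3 - u)*u = u*(3 - u))
h(n, C) = √(C² + n²)
(h(-6, 19) + (X(2/1)*(-2))*7)*(-377) = (√(19² + (-6)²) + (((2/1)*(3 - 2/1))*(-2))*7)*(-377) = (√(361 + 36) + (((2*1)*(3 - 2))*(-2))*7)*(-377) = (√397 + ((2*(3 - 1*2))*(-2))*7)*(-377) = (√397 + ((2*(3 - 2))*(-2))*7)*(-377) = (√397 + ((2*1)*(-2))*7)*(-377) = (√397 + (2*(-2))*7)*(-377) = (√397 - 4*7)*(-377) = (√397 - 28)*(-377) = (-28 + √397)*(-377) = 10556 - 377*√397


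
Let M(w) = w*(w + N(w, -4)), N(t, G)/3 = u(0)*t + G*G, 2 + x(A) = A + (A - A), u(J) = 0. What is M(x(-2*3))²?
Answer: 102400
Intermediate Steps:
x(A) = -2 + A (x(A) = -2 + (A + (A - A)) = -2 + (A + 0) = -2 + A)
N(t, G) = 3*G² (N(t, G) = 3*(0*t + G*G) = 3*(0 + G²) = 3*G²)
M(w) = w*(48 + w) (M(w) = w*(w + 3*(-4)²) = w*(w + 3*16) = w*(w + 48) = w*(48 + w))
M(x(-2*3))² = ((-2 - 2*3)*(48 + (-2 - 2*3)))² = ((-2 - 6)*(48 + (-2 - 6)))² = (-8*(48 - 8))² = (-8*40)² = (-320)² = 102400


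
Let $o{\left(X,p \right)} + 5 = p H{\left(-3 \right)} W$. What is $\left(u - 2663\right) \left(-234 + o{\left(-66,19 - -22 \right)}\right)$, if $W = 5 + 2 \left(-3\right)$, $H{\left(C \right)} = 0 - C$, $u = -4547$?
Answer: $2610020$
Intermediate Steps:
$H{\left(C \right)} = - C$
$W = -1$ ($W = 5 - 6 = -1$)
$o{\left(X,p \right)} = -5 - 3 p$ ($o{\left(X,p \right)} = -5 + p \left(\left(-1\right) \left(-3\right)\right) \left(-1\right) = -5 + p 3 \left(-1\right) = -5 + 3 p \left(-1\right) = -5 - 3 p$)
$\left(u - 2663\right) \left(-234 + o{\left(-66,19 - -22 \right)}\right) = \left(-4547 - 2663\right) \left(-234 - \left(5 + 3 \left(19 - -22\right)\right)\right) = - 7210 \left(-234 - \left(5 + 3 \left(19 + 22\right)\right)\right) = - 7210 \left(-234 - 128\right) = \left(-7210\right) \left(-362\right) = 2610020$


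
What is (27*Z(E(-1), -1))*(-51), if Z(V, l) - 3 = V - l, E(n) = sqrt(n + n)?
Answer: -5508 - 1377*I*sqrt(2) ≈ -5508.0 - 1947.4*I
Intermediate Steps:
E(n) = sqrt(2)*sqrt(n) (E(n) = sqrt(2*n) = sqrt(2)*sqrt(n))
Z(V, l) = 3 + V - l (Z(V, l) = 3 + (V - l) = 3 + V - l)
(27*Z(E(-1), -1))*(-51) = (27*(3 + sqrt(2)*sqrt(-1) - 1*(-1)))*(-51) = (27*(3 + sqrt(2)*I + 1))*(-51) = (27*(3 + I*sqrt(2) + 1))*(-51) = (27*(4 + I*sqrt(2)))*(-51) = (108 + 27*I*sqrt(2))*(-51) = -5508 - 1377*I*sqrt(2)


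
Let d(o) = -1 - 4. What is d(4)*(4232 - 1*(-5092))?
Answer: -46620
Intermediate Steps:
d(o) = -5
d(4)*(4232 - 1*(-5092)) = -5*(4232 - 1*(-5092)) = -5*(4232 + 5092) = -5*9324 = -46620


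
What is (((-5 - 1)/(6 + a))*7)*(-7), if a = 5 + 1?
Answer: 49/2 ≈ 24.500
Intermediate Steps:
a = 6
(((-5 - 1)/(6 + a))*7)*(-7) = (((-5 - 1)/(6 + 6))*7)*(-7) = (-6/12*7)*(-7) = (-6*1/12*7)*(-7) = -½*7*(-7) = -7/2*(-7) = 49/2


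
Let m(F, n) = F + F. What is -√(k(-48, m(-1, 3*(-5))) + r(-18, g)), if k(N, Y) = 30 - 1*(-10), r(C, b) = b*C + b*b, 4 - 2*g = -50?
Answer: -√283 ≈ -16.823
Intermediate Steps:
g = 27 (g = 2 - ½*(-50) = 2 + 25 = 27)
m(F, n) = 2*F
r(C, b) = b² + C*b (r(C, b) = C*b + b² = b² + C*b)
k(N, Y) = 40 (k(N, Y) = 30 + 10 = 40)
-√(k(-48, m(-1, 3*(-5))) + r(-18, g)) = -√(40 + 27*(-18 + 27)) = -√(40 + 27*9) = -√(40 + 243) = -√283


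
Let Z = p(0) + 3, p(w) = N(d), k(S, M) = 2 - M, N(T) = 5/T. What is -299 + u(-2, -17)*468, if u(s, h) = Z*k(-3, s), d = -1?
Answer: -4043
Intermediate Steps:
p(w) = -5 (p(w) = 5/(-1) = 5*(-1) = -5)
Z = -2 (Z = -5 + 3 = -2)
u(s, h) = -4 + 2*s (u(s, h) = -2*(2 - s) = -4 + 2*s)
-299 + u(-2, -17)*468 = -299 + (-4 + 2*(-2))*468 = -299 + (-4 - 4)*468 = -299 - 8*468 = -299 - 3744 = -4043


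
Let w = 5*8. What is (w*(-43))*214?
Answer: -368080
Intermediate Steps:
w = 40
(w*(-43))*214 = (40*(-43))*214 = -1720*214 = -368080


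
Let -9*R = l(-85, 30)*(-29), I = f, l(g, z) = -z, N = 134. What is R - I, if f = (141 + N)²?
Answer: -227165/3 ≈ -75722.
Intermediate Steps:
f = 75625 (f = (141 + 134)² = 275² = 75625)
I = 75625
R = -290/3 (R = -(-1*30)*(-29)/9 = -(-10)*(-29)/3 = -⅑*870 = -290/3 ≈ -96.667)
R - I = -290/3 - 1*75625 = -290/3 - 75625 = -227165/3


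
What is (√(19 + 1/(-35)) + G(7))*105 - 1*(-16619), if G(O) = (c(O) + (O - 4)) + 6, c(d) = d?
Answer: 18299 + 6*√5810 ≈ 18756.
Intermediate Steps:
G(O) = 2 + 2*O (G(O) = (O + (O - 4)) + 6 = (O + (-4 + O)) + 6 = (-4 + 2*O) + 6 = 2 + 2*O)
(√(19 + 1/(-35)) + G(7))*105 - 1*(-16619) = (√(19 + 1/(-35)) + (2 + 2*7))*105 - 1*(-16619) = (√(19 - 1/35) + (2 + 14))*105 + 16619 = (√(664/35) + 16)*105 + 16619 = (2*√5810/35 + 16)*105 + 16619 = (16 + 2*√5810/35)*105 + 16619 = (1680 + 6*√5810) + 16619 = 18299 + 6*√5810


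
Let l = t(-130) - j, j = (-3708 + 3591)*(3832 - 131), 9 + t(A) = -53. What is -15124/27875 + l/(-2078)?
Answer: -12100048297/57924250 ≈ -208.89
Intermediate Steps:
t(A) = -62 (t(A) = -9 - 53 = -62)
j = -433017 (j = -117*3701 = -433017)
l = 432955 (l = -62 - 1*(-433017) = -62 + 433017 = 432955)
-15124/27875 + l/(-2078) = -15124/27875 + 432955/(-2078) = -15124*1/27875 + 432955*(-1/2078) = -15124/27875 - 432955/2078 = -12100048297/57924250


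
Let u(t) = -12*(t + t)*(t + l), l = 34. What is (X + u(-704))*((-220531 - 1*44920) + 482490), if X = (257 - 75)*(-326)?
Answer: -2469828290428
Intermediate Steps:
X = -59332 (X = 182*(-326) = -59332)
u(t) = -24*t*(34 + t) (u(t) = -12*(t + t)*(t + 34) = -12*2*t*(34 + t) = -24*t*(34 + t))
(X + u(-704))*((-220531 - 1*44920) + 482490) = (-59332 - 24*(-704)*(34 - 704))*((-220531 - 1*44920) + 482490) = (-59332 - 24*(-704)*(-670))*((-220531 - 44920) + 482490) = (-59332 - 11320320)*(-265451 + 482490) = -11379652*217039 = -2469828290428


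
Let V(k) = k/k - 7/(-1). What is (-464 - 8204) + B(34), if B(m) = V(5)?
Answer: -8660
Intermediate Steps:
V(k) = 8 (V(k) = 1 - 7*(-1) = 1 + 7 = 8)
B(m) = 8
(-464 - 8204) + B(34) = (-464 - 8204) + 8 = -8668 + 8 = -8660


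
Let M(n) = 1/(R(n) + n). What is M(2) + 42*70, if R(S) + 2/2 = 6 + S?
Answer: 26461/9 ≈ 2940.1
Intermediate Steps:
R(S) = 5 + S (R(S) = -1 + (6 + S) = 5 + S)
M(n) = 1/(5 + 2*n) (M(n) = 1/((5 + n) + n) = 1/(5 + 2*n))
M(2) + 42*70 = 1/(5 + 2*2) + 42*70 = 1/(5 + 4) + 2940 = 1/9 + 2940 = 26461/9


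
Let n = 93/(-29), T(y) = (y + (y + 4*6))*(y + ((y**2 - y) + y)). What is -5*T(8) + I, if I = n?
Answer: -417693/29 ≈ -14403.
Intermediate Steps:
T(y) = (24 + 2*y)*(y + y**2) (T(y) = (y + (y + 24))*(y + y**2) = (y + (24 + y))*(y + y**2) = (24 + 2*y)*(y + y**2))
n = -93/29 (n = 93*(-1/29) = -93/29 ≈ -3.2069)
I = -93/29 ≈ -3.2069
-5*T(8) + I = -10*8*(12 + 8**2 + 13*8) - 93/29 = -10*8*(12 + 64 + 104) - 93/29 = -10*8*180 - 93/29 = -5*2880 - 93/29 = -14400 - 93/29 = -417693/29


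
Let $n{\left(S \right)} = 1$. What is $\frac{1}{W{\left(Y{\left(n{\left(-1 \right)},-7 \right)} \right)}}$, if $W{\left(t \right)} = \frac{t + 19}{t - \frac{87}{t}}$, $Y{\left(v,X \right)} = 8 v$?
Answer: $- \frac{23}{216} \approx -0.10648$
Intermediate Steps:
$W{\left(t \right)} = \frac{19 + t}{t - \frac{87}{t}}$
$\frac{1}{W{\left(Y{\left(n{\left(-1 \right)},-7 \right)} \right)}} = \frac{1}{8 \cdot 1 \frac{1}{-87 + \left(8 \cdot 1\right)^{2}} \left(19 + 8 \cdot 1\right)} = \frac{1}{8 \frac{1}{-87 + 8^{2}} \left(19 + 8\right)} = \frac{1}{8 \frac{1}{-87 + 64} \cdot 27} = \frac{1}{8 \frac{1}{-23} \cdot 27} = \frac{1}{8 \left(- \frac{1}{23}\right) 27} = \frac{1}{- \frac{216}{23}} = - \frac{23}{216}$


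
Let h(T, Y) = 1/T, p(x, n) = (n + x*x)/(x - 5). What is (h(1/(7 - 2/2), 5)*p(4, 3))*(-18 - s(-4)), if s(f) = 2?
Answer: 2280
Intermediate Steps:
p(x, n) = (n + x²)/(-5 + x)
(h(1/(7 - 2/2), 5)*p(4, 3))*(-18 - s(-4)) = (((3 + 4²)/(-5 + 4))/(1/(7 - 2/2)))*(-18 - 1*2) = (((3 + 16)/(-1))/(1/(7 - 2*½)))*(-18 - 2) = ((-1*19)/(1/(7 - 1)))*(-20) = (-19/1/6)*(-20) = (-19/(⅙))*(-20) = (6*(-19))*(-20) = -114*(-20) = 2280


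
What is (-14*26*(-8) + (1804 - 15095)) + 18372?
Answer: 7993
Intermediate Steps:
(-14*26*(-8) + (1804 - 15095)) + 18372 = (-364*(-8) - 13291) + 18372 = (2912 - 13291) + 18372 = -10379 + 18372 = 7993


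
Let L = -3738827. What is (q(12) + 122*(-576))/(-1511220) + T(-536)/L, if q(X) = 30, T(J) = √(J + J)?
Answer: 11707/251870 - 4*I*√67/3738827 ≈ 0.04648 - 8.7571e-6*I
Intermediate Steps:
T(J) = √2*√J (T(J) = √(2*J) = √2*√J)
(q(12) + 122*(-576))/(-1511220) + T(-536)/L = (30 + 122*(-576))/(-1511220) + (√2*√(-536))/(-3738827) = (30 - 70272)*(-1/1511220) + (√2*(2*I*√134))*(-1/3738827) = -70242*(-1/1511220) + (4*I*√67)*(-1/3738827) = 11707/251870 - 4*I*√67/3738827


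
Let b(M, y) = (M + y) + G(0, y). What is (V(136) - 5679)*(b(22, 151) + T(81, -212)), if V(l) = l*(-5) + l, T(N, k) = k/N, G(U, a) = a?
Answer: -161997136/81 ≈ -2.0000e+6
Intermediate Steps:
b(M, y) = M + 2*y (b(M, y) = (M + y) + y = M + 2*y)
V(l) = -4*l (V(l) = -5*l + l = -4*l)
(V(136) - 5679)*(b(22, 151) + T(81, -212)) = (-4*136 - 5679)*((22 + 2*151) - 212/81) = (-544 - 5679)*((22 + 302) - 212*1/81) = -6223*(324 - 212/81) = -6223*26032/81 = -161997136/81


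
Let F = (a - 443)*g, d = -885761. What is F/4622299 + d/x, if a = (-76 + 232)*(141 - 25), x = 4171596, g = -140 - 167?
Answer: -2427463248205/1752942183564 ≈ -1.3848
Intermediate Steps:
g = -307
a = 18096 (a = 156*116 = 18096)
F = -5419471 (F = (18096 - 443)*(-307) = 17653*(-307) = -5419471)
F/4622299 + d/x = -5419471/4622299 - 885761/4171596 = -2427463248205/1752942183564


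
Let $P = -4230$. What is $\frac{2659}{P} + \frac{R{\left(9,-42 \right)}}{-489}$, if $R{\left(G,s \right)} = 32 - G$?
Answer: $- \frac{465847}{689490} \approx -0.67564$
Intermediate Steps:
$\frac{2659}{P} + \frac{R{\left(9,-42 \right)}}{-489} = \frac{2659}{-4230} + \frac{32 - 9}{-489} = 2659 \left(- \frac{1}{4230}\right) + \left(32 - 9\right) \left(- \frac{1}{489}\right) = - \frac{2659}{4230} + 23 \left(- \frac{1}{489}\right) = - \frac{2659}{4230} - \frac{23}{489} = - \frac{465847}{689490}$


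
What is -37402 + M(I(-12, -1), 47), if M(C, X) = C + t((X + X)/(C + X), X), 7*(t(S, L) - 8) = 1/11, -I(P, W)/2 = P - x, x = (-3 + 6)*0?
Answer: -2877489/77 ≈ -37370.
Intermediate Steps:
x = 0 (x = 3*0 = 0)
I(P, W) = -2*P (I(P, W) = -2*(P - 1*0) = -2*(P + 0) = -2*P)
t(S, L) = 617/77 (t(S, L) = 8 + (⅐)/11 = 8 + (⅐)*(1/11) = 8 + 1/77 = 617/77)
M(C, X) = 617/77 + C (M(C, X) = C + 617/77 = 617/77 + C)
-37402 + M(I(-12, -1), 47) = -37402 + (617/77 - 2*(-12)) = -37402 + (617/77 + 24) = -37402 + 2465/77 = -2877489/77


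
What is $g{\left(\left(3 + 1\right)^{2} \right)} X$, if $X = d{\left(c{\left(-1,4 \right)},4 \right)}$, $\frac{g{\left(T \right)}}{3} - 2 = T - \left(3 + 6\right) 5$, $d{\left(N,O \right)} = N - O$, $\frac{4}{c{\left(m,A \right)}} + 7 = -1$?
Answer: $\frac{729}{2} \approx 364.5$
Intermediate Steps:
$c{\left(m,A \right)} = - \frac{1}{2}$ ($c{\left(m,A \right)} = \frac{4}{-7 - 1} = \frac{4}{-8} = 4 \left(- \frac{1}{8}\right) = - \frac{1}{2}$)
$g{\left(T \right)} = -129 + 3 T$ ($g{\left(T \right)} = 6 + 3 \left(T - \left(3 + 6\right) 5\right) = 6 + 3 \left(T - 9 \cdot 5\right) = 6 + 3 \left(T - 45\right) = 6 + 3 \left(-45 + T\right) = 6 + \left(-135 + 3 T\right) = -129 + 3 T$)
$X = - \frac{9}{2}$ ($X = - \frac{1}{2} - 4 = - \frac{9}{2} \approx -4.5$)
$g{\left(\left(3 + 1\right)^{2} \right)} X = \left(-129 + 3 \left(3 + 1\right)^{2}\right) \left(- \frac{9}{2}\right) = \left(-129 + 3 \cdot 4^{2}\right) \left(- \frac{9}{2}\right) = \left(-129 + 3 \cdot 16\right) \left(- \frac{9}{2}\right) = \left(-129 + 48\right) \left(- \frac{9}{2}\right) = \left(-81\right) \left(- \frac{9}{2}\right) = \frac{729}{2}$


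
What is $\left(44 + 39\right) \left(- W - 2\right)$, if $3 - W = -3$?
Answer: $-664$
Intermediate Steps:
$W = 6$ ($W = 3 - -3 = 3 + 3 = 6$)
$\left(44 + 39\right) \left(- W - 2\right) = \left(44 + 39\right) \left(\left(-1\right) 6 - 2\right) = 83 \left(-6 - 2\right) = 83 \left(-8\right) = -664$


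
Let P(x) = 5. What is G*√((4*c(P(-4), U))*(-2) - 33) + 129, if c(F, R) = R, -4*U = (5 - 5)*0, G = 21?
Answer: 129 + 21*I*√33 ≈ 129.0 + 120.64*I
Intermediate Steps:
U = 0 (U = -(5 - 5)*0/4 = -0*0 = -¼*0 = 0)
G*√((4*c(P(-4), U))*(-2) - 33) + 129 = 21*√((4*0)*(-2) - 33) + 129 = 21*√(0*(-2) - 33) + 129 = 21*√(0 - 33) + 129 = 21*√(-33) + 129 = 21*(I*√33) + 129 = 21*I*√33 + 129 = 129 + 21*I*√33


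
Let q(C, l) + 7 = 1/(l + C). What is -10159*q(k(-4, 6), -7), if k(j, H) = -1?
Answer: 579063/8 ≈ 72383.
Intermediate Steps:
q(C, l) = -7 + 1/(C + l) (q(C, l) = -7 + 1/(l + C) = -7 + 1/(C + l))
-10159*q(k(-4, 6), -7) = -10159*(1 - 7*(-1) - 7*(-7))/(-1 - 7) = -10159*(1 + 7 + 49)/(-8) = -(-10159)*57/8 = -10159*(-57/8) = 579063/8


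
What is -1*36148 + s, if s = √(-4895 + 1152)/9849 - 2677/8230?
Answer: -297500717/8230 + I*√3743/9849 ≈ -36148.0 + 0.0062118*I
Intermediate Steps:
s = -2677/8230 + I*√3743/9849 (s = √(-3743)*(1/9849) - 2677*1/8230 = (I*√3743)*(1/9849) - 2677/8230 = I*√3743/9849 - 2677/8230 = -2677/8230 + I*√3743/9849 ≈ -0.32527 + 0.0062118*I)
-1*36148 + s = -1*36148 + (-2677/8230 + I*√3743/9849) = -36148 + (-2677/8230 + I*√3743/9849) = -297500717/8230 + I*√3743/9849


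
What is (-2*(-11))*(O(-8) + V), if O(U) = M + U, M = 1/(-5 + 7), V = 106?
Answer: 2167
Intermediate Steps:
M = ½ (M = 1/2 = ½ ≈ 0.50000)
O(U) = ½ + U
(-2*(-11))*(O(-8) + V) = (-2*(-11))*((½ - 8) + 106) = 22*(-15/2 + 106) = 22*(197/2) = 2167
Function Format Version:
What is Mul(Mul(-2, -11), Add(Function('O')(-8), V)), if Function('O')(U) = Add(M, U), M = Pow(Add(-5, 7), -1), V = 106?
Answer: 2167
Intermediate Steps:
M = Rational(1, 2) (M = Pow(2, -1) = Rational(1, 2) ≈ 0.50000)
Function('O')(U) = Add(Rational(1, 2), U)
Mul(Mul(-2, -11), Add(Function('O')(-8), V)) = Mul(Mul(-2, -11), Add(Add(Rational(1, 2), -8), 106)) = Mul(22, Add(Rational(-15, 2), 106)) = Mul(22, Rational(197, 2)) = 2167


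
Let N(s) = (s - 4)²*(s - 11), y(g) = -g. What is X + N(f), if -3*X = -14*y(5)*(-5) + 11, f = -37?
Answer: -80575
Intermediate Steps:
X = 113 (X = -(-(-14)*5*(-5) + 11)/3 = -(-14*(-5)*(-5) + 11)/3 = -(70*(-5) + 11)/3 = -(-350 + 11)/3 = -⅓*(-339) = 113)
N(s) = (-4 + s)²*(-11 + s)
X + N(f) = 113 + (-4 - 37)²*(-11 - 37) = 113 + (-41)²*(-48) = 113 + 1681*(-48) = 113 - 80688 = -80575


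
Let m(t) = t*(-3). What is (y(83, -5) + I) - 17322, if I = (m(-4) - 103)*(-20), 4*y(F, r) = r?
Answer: -62013/4 ≈ -15503.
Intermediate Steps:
m(t) = -3*t
y(F, r) = r/4
I = 1820 (I = (-3*(-4) - 103)*(-20) = (12 - 103)*(-20) = -91*(-20) = 1820)
(y(83, -5) + I) - 17322 = ((¼)*(-5) + 1820) - 17322 = (-5/4 + 1820) - 17322 = 7275/4 - 17322 = -62013/4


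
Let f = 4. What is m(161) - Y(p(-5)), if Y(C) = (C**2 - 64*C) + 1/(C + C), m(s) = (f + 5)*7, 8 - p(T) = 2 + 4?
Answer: 747/4 ≈ 186.75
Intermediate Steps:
p(T) = 2 (p(T) = 8 - (2 + 4) = 8 - 1*6 = 8 - 6 = 2)
m(s) = 63 (m(s) = (4 + 5)*7 = 9*7 = 63)
Y(C) = C**2 + 1/(2*C) - 64*C (Y(C) = (C**2 - 64*C) + 1/(2*C) = C**2 + 1/(2*C) - 64*C)
m(161) - Y(p(-5)) = 63 - (2**2 + (1/2)/2 - 64*2) = 63 - (4 + (1/2)*(1/2) - 128) = 63 - (4 + 1/4 - 128) = 63 - 1*(-495/4) = 63 + 495/4 = 747/4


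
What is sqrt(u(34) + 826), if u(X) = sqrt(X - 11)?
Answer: sqrt(826 + sqrt(23)) ≈ 28.824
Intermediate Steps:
u(X) = sqrt(-11 + X)
sqrt(u(34) + 826) = sqrt(sqrt(-11 + 34) + 826) = sqrt(sqrt(23) + 826) = sqrt(826 + sqrt(23))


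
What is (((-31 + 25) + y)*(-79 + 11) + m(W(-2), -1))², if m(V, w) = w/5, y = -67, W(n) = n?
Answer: 615982761/25 ≈ 2.4639e+7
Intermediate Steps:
m(V, w) = w/5 (m(V, w) = w*(⅕) = w/5)
(((-31 + 25) + y)*(-79 + 11) + m(W(-2), -1))² = (((-31 + 25) - 67)*(-79 + 11) + (⅕)*(-1))² = ((-6 - 67)*(-68) - ⅕)² = (-73*(-68) - ⅕)² = (4964 - ⅕)² = (24819/5)² = 615982761/25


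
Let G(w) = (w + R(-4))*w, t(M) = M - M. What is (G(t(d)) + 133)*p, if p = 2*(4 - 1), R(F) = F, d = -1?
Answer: 798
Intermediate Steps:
p = 6 (p = 2*3 = 6)
t(M) = 0
G(w) = w*(-4 + w) (G(w) = (w - 4)*w = (-4 + w)*w = w*(-4 + w))
(G(t(d)) + 133)*p = (0*(-4 + 0) + 133)*6 = (0*(-4) + 133)*6 = (0 + 133)*6 = 133*6 = 798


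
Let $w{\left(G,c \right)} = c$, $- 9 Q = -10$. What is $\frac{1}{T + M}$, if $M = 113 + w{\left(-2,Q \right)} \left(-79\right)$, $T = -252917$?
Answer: $- \frac{9}{2276026} \approx -3.9543 \cdot 10^{-6}$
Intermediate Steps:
$Q = \frac{10}{9}$ ($Q = \left(- \frac{1}{9}\right) \left(-10\right) = \frac{10}{9} \approx 1.1111$)
$M = \frac{227}{9}$ ($M = 113 + \frac{10}{9} \left(-79\right) = 113 - \frac{790}{9} = \frac{227}{9} \approx 25.222$)
$\frac{1}{T + M} = \frac{1}{-252917 + \frac{227}{9}} = \frac{1}{- \frac{2276026}{9}} = - \frac{9}{2276026}$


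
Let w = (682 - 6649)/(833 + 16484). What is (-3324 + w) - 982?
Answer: -74572969/17317 ≈ -4306.3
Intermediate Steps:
w = -5967/17317 ≈ -0.34457
(-3324 + w) - 982 = (-3324 - 5967/17317) - 982 = -57567675/17317 - 982 = -74572969/17317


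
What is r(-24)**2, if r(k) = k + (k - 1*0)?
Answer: 2304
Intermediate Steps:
r(k) = 2*k (r(k) = k + (k + 0) = k + k = 2*k)
r(-24)**2 = (2*(-24))**2 = (-48)**2 = 2304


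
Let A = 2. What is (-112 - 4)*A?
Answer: -232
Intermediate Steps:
(-112 - 4)*A = (-112 - 4)*2 = -116*2 = -232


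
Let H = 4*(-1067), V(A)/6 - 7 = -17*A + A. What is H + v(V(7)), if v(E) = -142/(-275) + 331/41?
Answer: -48024853/11275 ≈ -4259.4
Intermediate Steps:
V(A) = 42 - 96*A (V(A) = 42 + 6*(-17*A + A) = 42 + 6*(-16*A) = 42 - 96*A)
v(E) = 96847/11275 (v(E) = -142*(-1/275) + 331*(1/41) = 142/275 + 331/41 = 96847/11275)
H = -4268
H + v(V(7)) = -4268 + 96847/11275 = -48024853/11275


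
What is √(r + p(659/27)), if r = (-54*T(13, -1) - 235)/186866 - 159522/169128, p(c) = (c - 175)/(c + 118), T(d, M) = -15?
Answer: I*√632245813678535209975455/562585319910 ≈ 1.4134*I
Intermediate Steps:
p(c) = (-175 + c)/(118 + c)
r = -2475999121/2633689404 (r = (-54*(-15) - 235)/186866 - 159522/169128 = (810 - 235)*(1/186866) - 159522*1/169128 = 575*(1/186866) - 26587/28188 = 575/186866 - 26587/28188 = -2475999121/2633689404 ≈ -0.94013)
√(r + p(659/27)) = √(-2475999121/2633689404 + (-175 + 659/27)/(118 + 659/27)) = √(-2475999121/2633689404 - 4066/27/(3845/27)) = √(-2475999121/2633689404 + (27/3845)*(-4066/27)) = √(-2475999121/2633689404 - 4066/3845) = √(-20228797736909/10126535758380) = I*√632245813678535209975455/562585319910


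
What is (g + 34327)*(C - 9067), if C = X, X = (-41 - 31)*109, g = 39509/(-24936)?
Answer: -14478200793145/24936 ≈ -5.8061e+8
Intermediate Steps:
g = -39509/24936 (g = 39509*(-1/24936) = -39509/24936 ≈ -1.5844)
X = -7848 (X = -72*109 = -7848)
C = -7848
(g + 34327)*(C - 9067) = (-39509/24936 + 34327)*(-7848 - 9067) = (855938563/24936)*(-16915) = -14478200793145/24936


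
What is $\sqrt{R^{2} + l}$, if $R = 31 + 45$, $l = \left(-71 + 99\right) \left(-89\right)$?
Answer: $2 \sqrt{821} \approx 57.306$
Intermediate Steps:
$l = -2492$ ($l = 28 \left(-89\right) = -2492$)
$R = 76$
$\sqrt{R^{2} + l} = \sqrt{76^{2} - 2492} = \sqrt{5776 - 2492} = \sqrt{3284} = 2 \sqrt{821}$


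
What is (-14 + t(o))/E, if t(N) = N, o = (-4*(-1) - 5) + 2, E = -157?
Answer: 13/157 ≈ 0.082803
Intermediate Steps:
o = 1 (o = (4 - 5) + 2 = -1 + 2 = 1)
(-14 + t(o))/E = (-14 + 1)/(-157) = -1/157*(-13) = 13/157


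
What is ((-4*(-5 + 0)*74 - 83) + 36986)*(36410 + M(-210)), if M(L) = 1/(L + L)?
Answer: 586960474217/420 ≈ 1.3975e+9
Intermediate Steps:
M(L) = 1/(2*L)
((-4*(-5 + 0)*74 - 83) + 36986)*(36410 + M(-210)) = ((-4*(-5 + 0)*74 - 83) + 36986)*(36410 + (½)/(-210)) = ((-4*(-5)*74 - 83) + 36986)*(36410 + (½)*(-1/210)) = ((20*74 - 83) + 36986)*(36410 - 1/420) = ((1480 - 83) + 36986)*(15292199/420) = (1397 + 36986)*(15292199/420) = 38383*(15292199/420) = 586960474217/420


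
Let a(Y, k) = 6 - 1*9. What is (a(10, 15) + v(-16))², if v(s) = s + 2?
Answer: 289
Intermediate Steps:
a(Y, k) = -3 (a(Y, k) = 6 - 9 = -3)
v(s) = 2 + s
(a(10, 15) + v(-16))² = (-3 + (2 - 16))² = (-3 - 14)² = (-17)² = 289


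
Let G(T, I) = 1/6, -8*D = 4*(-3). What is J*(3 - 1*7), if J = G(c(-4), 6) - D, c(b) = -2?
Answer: 16/3 ≈ 5.3333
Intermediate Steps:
D = 3/2 (D = -(-3)/2 = -1/8*(-12) = 3/2 ≈ 1.5000)
G(T, I) = 1/6
J = -4/3 (J = 1/6 - 1*3/2 = 1/6 - 3/2 = -4/3 ≈ -1.3333)
J*(3 - 1*7) = -4*(3 - 1*7)/3 = -4*(3 - 7)/3 = -4/3*(-4) = 16/3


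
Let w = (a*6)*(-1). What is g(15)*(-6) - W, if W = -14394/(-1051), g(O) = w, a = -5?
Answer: -203574/1051 ≈ -193.70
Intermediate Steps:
w = 30 (w = -5*6*(-1) = -30*(-1) = 30)
g(O) = 30
W = 14394/1051 (W = -14394*(-1/1051) = 14394/1051 ≈ 13.696)
g(15)*(-6) - W = 30*(-6) - 1*14394/1051 = -180 - 14394/1051 = -203574/1051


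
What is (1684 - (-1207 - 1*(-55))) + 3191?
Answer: 6027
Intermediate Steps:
(1684 - (-1207 - 1*(-55))) + 3191 = (1684 - (-1207 + 55)) + 3191 = (1684 - 1*(-1152)) + 3191 = (1684 + 1152) + 3191 = 2836 + 3191 = 6027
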